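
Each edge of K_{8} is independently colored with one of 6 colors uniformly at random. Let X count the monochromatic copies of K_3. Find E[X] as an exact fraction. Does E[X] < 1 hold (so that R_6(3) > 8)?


E[X] = C(8, 3) · 6^{1 − 3} = 56 · 6^{−2} = 56/36.
As a reduced fraction: E[X] = 14/9 ≈ 1.55556.
Is E[X] < 1? NO.
Since E[X] ≥ 1, the first-moment bound is inconclusive at n = 8; it does NOT by itself certify R_6(3) > 8.

E[X] = 14/9 ≈ 1.55556; E[X] ≥ 1; first-moment method inconclusive here.


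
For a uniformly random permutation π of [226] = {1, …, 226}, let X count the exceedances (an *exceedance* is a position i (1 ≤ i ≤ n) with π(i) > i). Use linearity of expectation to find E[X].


Write X = Σ_{i=1}^{226} X_i, where X_i = 1_{π(i) > i}.
For each fixed i, π(i) is uniform over {1, …, 226} (marginal of a uniform permutation), so P[π(i) > i] = (n − i)/n. Summing: Σ_{i=1}^{226} (n − i)/n = (0 + 1 + … + 225)/226 = 226(226 − 1)/(2·226) = (226 − 1)/2.
Hence E[X] = Σ_{i=1}^{226} (226 − i)/226 = 225/2 ≈ 112.500000.

E[X] = 225/2 = 112.500000.


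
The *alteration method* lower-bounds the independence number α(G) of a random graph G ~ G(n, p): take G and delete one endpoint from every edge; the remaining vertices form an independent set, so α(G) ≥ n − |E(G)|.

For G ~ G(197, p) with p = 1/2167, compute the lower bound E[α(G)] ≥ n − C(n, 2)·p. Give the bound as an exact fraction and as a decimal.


E[|E(G)|] = C(197, 2)·p = 19306 · (1/2167) = 98/11.
E[α(G)] ≥ n − E[|E(G)|] = 197 − 98/11 = 2069/11.
Numerically: ≈ 188.091.
(This is only a lower bound; the true E[α(G)] may be larger.)

E[α(G)] ≥ 2069/11 ≈ 188.091.


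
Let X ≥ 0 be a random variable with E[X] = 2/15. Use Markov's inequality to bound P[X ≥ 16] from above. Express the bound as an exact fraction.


μ = E[X] = 2/15, a = 16.
Markov: P[X ≥ 16] ≤ μ/a = (2/15)/16 = 1/120.
Numerically: ≈ 0.008333.
(Since a = 16 > μ = 0.133333, the bound 1/120 is < 1 and informative.)

P[X ≥ 16] ≤ 1/120 ≈ 0.008333.


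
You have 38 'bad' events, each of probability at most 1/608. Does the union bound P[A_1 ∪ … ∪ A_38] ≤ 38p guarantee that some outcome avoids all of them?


Union bound: P[∪_{i=1}^{38} A_i] ≤ Σ_i P[A_i] ≤ 38·p = 38·(1/608) = 1/16.
Numerically: 1/16 ≈ 0.062.
Is 1/16 < 1? YES.
Since P[∪ A_i] ≤ 1/16 < 1, the complement has P[∩ A_i^c] ≥ 1 − 1/16 = 15/16 > 0, so some outcome avoids every A_i.

38·p = 1/16 ≈ 0.062; existence CERTIFIED by the union bound.


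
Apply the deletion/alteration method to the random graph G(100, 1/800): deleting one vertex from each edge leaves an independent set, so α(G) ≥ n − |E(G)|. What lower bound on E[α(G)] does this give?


E[|E(G)|] = C(100, 2)·p = 4950 · (1/800) = 99/16.
E[α(G)] ≥ n − E[|E(G)|] = 100 − 99/16 = 1501/16.
Numerically: ≈ 93.812500.
(This is only a lower bound; the true E[α(G)] may be larger.)

E[α(G)] ≥ 1501/16 ≈ 93.812500.


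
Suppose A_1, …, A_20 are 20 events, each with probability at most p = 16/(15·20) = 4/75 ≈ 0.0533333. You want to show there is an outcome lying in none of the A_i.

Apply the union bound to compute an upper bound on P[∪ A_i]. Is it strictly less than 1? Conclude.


Union bound: P[∪_{i=1}^{20} A_i] ≤ Σ_i P[A_i] ≤ 20·p = 20·(4/75) = 16/15.
Numerically: 16/15 ≈ 1.0666667.
Is 16/15 < 1? NO.
Since the bound 16/15 is ≥ 1, the union bound is uninformative here; it does NOT by itself certify existence.

20·p = 16/15 ≈ 1.0666667; existence NOT certified by the union bound.


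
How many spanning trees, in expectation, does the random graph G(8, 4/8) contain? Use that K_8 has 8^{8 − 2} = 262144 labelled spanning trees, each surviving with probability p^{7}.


K_8 has 8^{8 − 2} = 262144 labelled spanning trees.
For each such spanning tree H, let X_H = 1 if all 7 edges of H are present in G. Then P[X_H = 1] = p^{7} = (1/2)^{7} = 1/128.
By linearity: E[X] = Σ_H E[X_H] = 262144 · p^{7} = 262144 · 1/128 = 2048.
Numerically: E[X] ≈ 2048.

E[X] = 262144 · (1/2)^{7} = 2048 ≈ 2048.


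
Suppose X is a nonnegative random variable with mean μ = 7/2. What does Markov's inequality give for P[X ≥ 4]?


μ = E[X] = 7/2, a = 4.
Markov: P[X ≥ 4] ≤ μ/a = (7/2)/4 = 7/8.
Numerically: ≈ 0.87500.
(Since a = 4 > μ = 3.50000, the bound 7/8 is < 1 and informative.)

P[X ≥ 4] ≤ 7/8 ≈ 0.87500.


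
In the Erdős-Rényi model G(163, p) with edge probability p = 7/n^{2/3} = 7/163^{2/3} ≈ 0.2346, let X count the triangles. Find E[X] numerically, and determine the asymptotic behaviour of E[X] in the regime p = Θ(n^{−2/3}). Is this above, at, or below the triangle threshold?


Number of potential triangles: C(163, 3) = 708561.
Each occurs with probability p³ ≈ (0.2346)³ ≈ 1.290978e-02.
By linearity: E[X] = C(163, 3)·p³ ≈ 708561 · 1.290978e-02 ≈ 9147.3681.
Since α = 2/3 < 1, p = c/n^{2/3} ≫ 1/n is above the triangle threshold p ~ 1/n. Asymptotically E[X] ~ (c³/6)·n^{3(1−α)} = (7³/6)·n^{1} → ∞; triangles are abundant w.h.p.

E[X] ≈ 9147.3681; in regime p = Θ(1/n^{2/3}) E[X] diverges (above the triangle threshold p ~ 1/n).


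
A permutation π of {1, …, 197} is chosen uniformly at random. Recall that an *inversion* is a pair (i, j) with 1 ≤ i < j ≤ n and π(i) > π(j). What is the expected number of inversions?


Write X = Σ X_I over the C(197, 2) = 19306 pairs i < j, with X_I the indicator of one inversion.
There are 19306 indicators.
For each fixed pair i < j, the values π(i) and π(j) are two distinct elements of {1, …, 197} in uniformly random order; by symmetry P[π(i) > π(j)] = 1/2.
By linearity: E[X] = 19306 · (1/2) = C(197, 2) · (1/2) = 19306/2 = 9653 ≈ 9653.0000.

E[X] = 9653 = 9653.0000.


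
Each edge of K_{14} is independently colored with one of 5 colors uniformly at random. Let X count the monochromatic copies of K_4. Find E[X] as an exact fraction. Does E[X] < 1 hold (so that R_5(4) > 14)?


E[X] = C(14, 4) · 5^{1 − 6} = 1001 · 5^{−5} = 1001/3125.
As a reduced fraction: E[X] = 1001/3125 ≈ 0.3203200.
Is E[X] < 1? YES.
Since E[X] < 1, there exists a 5-coloring of K_{14} with no monochromatic K_4; hence R_5(4) > 14.

E[X] = 1001/3125 ≈ 0.3203200; E[X] < 1, so R_5(4) > 14.


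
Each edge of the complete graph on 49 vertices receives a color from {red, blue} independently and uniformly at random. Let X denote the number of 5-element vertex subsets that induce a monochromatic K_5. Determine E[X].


Let X = Σ_S X_S over the C(49, 5) = 1906884 subsets S of size 5, where X_S = 1 if the K_5 on S is monochromatic.
For a fixed S, the K_5 on S has C(5, 2) = 10 edges. P[all 10 edges red] = (1/2)^10, and likewise for blue, so P[monochromatic] = 2·(1/2)^10 = 2^{1 − 10} = 1/512.
By linearity of expectation: E[X] = C(49, 5) · 2^{1 − 10} = 1906884 · 1/512 = 476721/128.
Numerically: E[X] ≈ 3724.382812.

E[X] = C(49,5)·2^(1−C(5,2)) = 476721/128 ≈ 3724.382812.


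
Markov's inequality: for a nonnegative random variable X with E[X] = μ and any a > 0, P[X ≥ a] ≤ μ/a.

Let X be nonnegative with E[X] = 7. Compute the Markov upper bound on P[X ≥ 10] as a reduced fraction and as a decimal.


μ = E[X] = 7, a = 10.
Markov: P[X ≥ 10] ≤ μ/a = (7)/10 = 7/10.
Numerically: ≈ 0.70000.
(Since a = 10 > μ = 7.00000, the bound 7/10 is < 1 and informative.)

P[X ≥ 10] ≤ 7/10 ≈ 0.70000.


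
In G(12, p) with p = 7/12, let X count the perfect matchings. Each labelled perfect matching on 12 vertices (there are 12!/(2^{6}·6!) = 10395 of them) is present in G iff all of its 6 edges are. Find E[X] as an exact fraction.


K_12 has 12!/(2^{6}·6!) = 10395 labelled perfect matchings.
For each such perfect matching H, let X_H = 1 if all 6 edges of H are present in G. Then P[X_H = 1] = p^{6} = (7/12)^{6} = 117649/2985984.
Summing the indicators: E[X] = Σ_H E[X_H] = 10395 · p^{6} = 10395 · 117649/2985984 = 45294865/110592.
Numerically: E[X] ≈ 409.567.

E[X] = 10395 · (7/12)^{6} = 45294865/110592 ≈ 409.567.


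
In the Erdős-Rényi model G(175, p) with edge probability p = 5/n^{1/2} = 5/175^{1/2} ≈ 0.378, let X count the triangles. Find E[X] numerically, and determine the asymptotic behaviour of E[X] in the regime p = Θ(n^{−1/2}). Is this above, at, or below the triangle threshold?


Number of potential triangles: C(175, 3) = 877975.
Each occurs with probability p³ ≈ (0.378)³ ≈ 5.399492e-02.
By linearity: E[X] = C(175, 3)·p³ ≈ 877975 · 5.399492e-02 ≈ 47406.1940.
Since α = 1/2 < 1, p = c/n^{1/2} ≫ 1/n is above the triangle threshold p ~ 1/n. Asymptotically E[X] ~ (c³/6)·n^{3(1−α)} = (5³/6)·n^{1.5} → ∞; triangles are abundant w.h.p.

E[X] ≈ 47406.1940; in regime p = Θ(1/n^{1/2}) E[X] diverges (above the triangle threshold p ~ 1/n).


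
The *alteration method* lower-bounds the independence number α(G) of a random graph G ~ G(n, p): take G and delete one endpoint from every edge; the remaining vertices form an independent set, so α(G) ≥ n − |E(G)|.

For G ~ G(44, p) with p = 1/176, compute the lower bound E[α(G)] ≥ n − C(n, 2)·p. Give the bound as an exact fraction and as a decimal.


E[|E(G)|] = C(44, 2)·p = 946 · (1/176) = 43/8.
E[α(G)] ≥ n − E[|E(G)|] = 44 − 43/8 = 309/8.
Numerically: ≈ 38.625000.
(This is only a lower bound; the true E[α(G)] may be larger.)

E[α(G)] ≥ 309/8 ≈ 38.625000.


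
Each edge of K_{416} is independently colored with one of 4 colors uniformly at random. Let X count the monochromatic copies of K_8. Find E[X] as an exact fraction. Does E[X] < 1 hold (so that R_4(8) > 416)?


E[X] = C(416, 8) · 4^{1 − 28} = 20788229335792620 · 4^{−27} = 20788229335792620/18014398509481984.
As a reduced fraction: E[X] = 5197057333948155/4503599627370496 ≈ 1.1539785.
Is E[X] < 1? NO.
Since E[X] ≥ 1, the first-moment bound is inconclusive at n = 416; it does NOT by itself certify R_4(8) > 416.

E[X] = 5197057333948155/4503599627370496 ≈ 1.1539785; E[X] ≥ 1; first-moment method inconclusive here.


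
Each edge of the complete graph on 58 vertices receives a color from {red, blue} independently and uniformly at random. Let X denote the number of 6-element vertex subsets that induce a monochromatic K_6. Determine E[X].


Let X = Σ_S X_S over the C(58, 6) = 40475358 subsets S of size 6, where X_S = 1 if the K_6 on S is monochromatic.
For a fixed S, the K_6 on S has C(6, 2) = 15 edges. P[all 15 edges red] = (1/2)^15, and likewise for blue, so P[monochromatic] = 2·(1/2)^15 = 2^{1 − 15} = 1/16384.
By linearity of expectation: E[X] = C(58, 6) · 2^{1 − 15} = 40475358 · 1/16384 = 20237679/8192.
Numerically: E[X] ≈ 2470.41980.

E[X] = C(58,6)·2^(1−C(6,2)) = 20237679/8192 ≈ 2470.41980.


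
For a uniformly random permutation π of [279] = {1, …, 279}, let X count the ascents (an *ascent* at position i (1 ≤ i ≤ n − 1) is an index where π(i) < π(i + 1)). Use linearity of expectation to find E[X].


Write X = Σ X_I over i = 1, …, 278, with X_I the indicator of one ascent.
There are 278 indicators.
For each fixed i, the pair (π(i), π(i+1)) is a uniformly random ordered pair of distinct values from {1, …, 279}; by symmetry P[π(i) < π(i+1)] = 1/2.
By linearity: E[X] = 278 · (1/2) = (279 − 1) · (1/2) = 139 ≈ 139.00000.

E[X] = 139 = 139.00000.


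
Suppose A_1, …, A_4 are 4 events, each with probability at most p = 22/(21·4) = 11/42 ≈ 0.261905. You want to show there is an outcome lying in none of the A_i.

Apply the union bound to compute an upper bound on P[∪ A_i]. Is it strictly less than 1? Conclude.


Union bound: P[∪_{i=1}^{4} A_i] ≤ Σ_i P[A_i] ≤ 4·p = 4·(11/42) = 22/21.
Numerically: 22/21 ≈ 1.047619.
Is 22/21 < 1? NO.
Since the bound 22/21 is ≥ 1, the union bound is uninformative here; it does NOT by itself certify existence.

4·p = 22/21 ≈ 1.047619; existence NOT certified by the union bound.


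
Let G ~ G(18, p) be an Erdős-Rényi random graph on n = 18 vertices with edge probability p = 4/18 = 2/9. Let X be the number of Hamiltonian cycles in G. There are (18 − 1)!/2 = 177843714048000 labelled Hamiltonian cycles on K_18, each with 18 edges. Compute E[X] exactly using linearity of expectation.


K_18 has (18 − 1)!/2 = 177843714048000 labelled Hamiltonian cycles.
For each such Hamiltonian cycle H, let X_H = 1 if all 18 edges of H are present in G. Then P[X_H = 1] = p^{18} = (2/9)^{18} = 262144/150094635296999121.
By linearity of expectation: E[X] = Σ_H E[X_H] = 177843714048000 · p^{18} = 177843714048000 · 262144/150094635296999121 = 63951526166528000/205891132094649.
Numerically: E[X] ≈ 311.

E[X] = 177843714048000 · (2/9)^{18} = 63951526166528000/205891132094649 ≈ 311.


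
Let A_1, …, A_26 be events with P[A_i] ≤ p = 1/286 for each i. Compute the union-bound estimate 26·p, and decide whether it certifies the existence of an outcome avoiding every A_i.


Union bound: P[∪_{i=1}^{26} A_i] ≤ Σ_i P[A_i] ≤ 26·p = 26·(1/286) = 1/11.
Numerically: 1/11 ≈ 0.090909.
Is 1/11 < 1? YES.
Since P[∪ A_i] ≤ 1/11 < 1, the complement has P[∩ A_i^c] ≥ 1 − 1/11 = 10/11 > 0, so some outcome avoids every A_i.

26·p = 1/11 ≈ 0.090909; existence CERTIFIED by the union bound.


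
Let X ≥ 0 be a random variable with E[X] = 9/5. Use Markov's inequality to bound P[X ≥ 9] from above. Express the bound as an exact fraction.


μ = E[X] = 9/5, a = 9.
Markov: P[X ≥ 9] ≤ μ/a = (9/5)/9 = 1/5.
Numerically: ≈ 0.2000.
(Since a = 9 > μ = 1.8000, the bound 1/5 is < 1 and informative.)

P[X ≥ 9] ≤ 1/5 ≈ 0.2000.


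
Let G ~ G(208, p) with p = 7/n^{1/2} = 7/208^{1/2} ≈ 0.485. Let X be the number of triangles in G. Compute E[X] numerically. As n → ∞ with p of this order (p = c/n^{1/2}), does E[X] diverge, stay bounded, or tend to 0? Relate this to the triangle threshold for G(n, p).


Number of potential triangles: C(208, 3) = 1478256.
Each occurs with probability p³ ≈ (0.485)³ ≈ 1.14340e-01.
By linearity: E[X] = C(208, 3)·p³ ≈ 1478256 · 1.14340e-01 ≈ 169024.153.
Since α = 1/2 < 1, p = c/n^{1/2} ≫ 1/n is above the triangle threshold p ~ 1/n. Asymptotically E[X] ~ (c³/6)·n^{3(1−α)} = (7³/6)·n^{1.5} → ∞; triangles are abundant w.h.p.

E[X] ≈ 169024.153; in regime p = Θ(1/n^{1/2}) E[X] diverges (above the triangle threshold p ~ 1/n).


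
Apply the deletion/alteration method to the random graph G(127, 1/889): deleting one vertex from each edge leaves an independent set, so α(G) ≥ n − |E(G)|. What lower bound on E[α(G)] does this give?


E[|E(G)|] = C(127, 2)·p = 8001 · (1/889) = 9.
E[α(G)] ≥ n − E[|E(G)|] = 127 − 9 = 118.
Numerically: ≈ 118.0000.
(This is only a lower bound; the true E[α(G)] may be larger.)

E[α(G)] ≥ 118 ≈ 118.0000.


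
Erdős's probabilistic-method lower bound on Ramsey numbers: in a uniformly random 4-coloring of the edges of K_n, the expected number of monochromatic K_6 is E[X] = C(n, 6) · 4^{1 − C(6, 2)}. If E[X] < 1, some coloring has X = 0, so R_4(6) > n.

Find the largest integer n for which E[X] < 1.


We need C(n, 6) · 4^{1 − 15} < 1, i.e. C(n, 6) < 4^{15 − 1} = 268435456.
Check values of n near the boundary:
  n = 75: C(75, 6) = 201359550; 201359550 < 268435456? YES
  n = 76: C(76, 6) = 218618940; 218618940 < 268435456? YES
  n = 77: C(77, 6) = 237093780; 237093780 < 268435456? YES
  n = 78: C(78, 6) = 256851595; 256851595 < 268435456? YES
  n = 79: C(79, 6) = 277962685; 277962685 < 268435456? NO
  n = 80: C(80, 6) = 300500200; 300500200 < 268435456? NO
  n = 81: C(81, 6) = 324540216; 324540216 < 268435456? NO
The largest n with C(n, 6) < 268435456 is n = 78 (where E[X] = 256851595/268435456 ≈ 0.957). Hence R_4(6) > 78, i.e. R_4(6) ≥ 79.

Largest n = 78; hence R_4(6) > 78.


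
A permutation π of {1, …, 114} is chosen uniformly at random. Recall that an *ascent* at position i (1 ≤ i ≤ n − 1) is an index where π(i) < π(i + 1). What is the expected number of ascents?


Write X = Σ X_I over i = 1, …, 113, with X_I the indicator of one ascent.
There are 113 indicators.
For each fixed i, the pair (π(i), π(i+1)) is a uniformly random ordered pair of distinct values from {1, …, 114}; by symmetry P[π(i) < π(i+1)] = 1/2.
By linearity: E[X] = 113 · (1/2) = (114 − 1) · (1/2) = 113/2 ≈ 56.50000.

E[X] = 113/2 = 56.50000.


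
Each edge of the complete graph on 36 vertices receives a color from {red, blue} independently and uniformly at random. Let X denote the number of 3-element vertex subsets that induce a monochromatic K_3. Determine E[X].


Let X = Σ_S X_S over the C(36, 3) = 7140 subsets S of size 3, where X_S = 1 if the K_3 on S is monochromatic.
For a fixed S, the K_3 on S has C(3, 2) = 3 edges. P[all 3 edges red] = (1/2)^3, and likewise for blue, so P[monochromatic] = 2·(1/2)^3 = 2^{1 − 3} = 1/4.
Summing: E[X] = C(36, 3) · 2^{1 − 3} = 7140 · 1/4 = 1785.
Numerically: E[X] ≈ 1785.00000.

E[X] = C(36,3)·2^(1−C(3,2)) = 1785 ≈ 1785.00000.


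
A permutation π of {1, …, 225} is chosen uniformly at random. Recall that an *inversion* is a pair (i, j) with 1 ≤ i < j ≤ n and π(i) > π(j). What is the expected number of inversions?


Write X = Σ X_I over the C(225, 2) = 25200 pairs i < j, with X_I the indicator of one inversion.
There are 25200 indicators.
For each fixed pair i < j, the values π(i) and π(j) are two distinct elements of {1, …, 225} in uniformly random order; by symmetry P[π(i) > π(j)] = 1/2.
By linearity: E[X] = 25200 · (1/2) = C(225, 2) · (1/2) = 25200/2 = 12600 ≈ 12600.00000.

E[X] = 12600 = 12600.00000.


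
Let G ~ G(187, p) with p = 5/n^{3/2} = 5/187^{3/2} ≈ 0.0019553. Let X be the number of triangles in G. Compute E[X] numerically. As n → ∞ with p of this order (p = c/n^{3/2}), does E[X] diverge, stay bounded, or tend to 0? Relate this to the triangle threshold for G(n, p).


Number of potential triangles: C(187, 3) = 1072445.
Each occurs with probability p³ ≈ (0.0019553)³ ≈ 7.4751994e-09.
By linearity: E[X] = C(187, 3)·p³ ≈ 1072445 · 7.4751994e-09 ≈ 0.00802.
Since α = 3/2 > 1, p = c/n^{3/2} = o(1/n) is below the triangle threshold p ~ 1/n. Asymptotically E[X] ~ (c³/6)·n^{3(1−α)} = (5³/6)·n^{-1.5} → 0, so by Markov's inequality G has no triangles w.h.p.

E[X] ≈ 0.00802; in regime p = Θ(1/n^{3/2}) E[X] tends to 0 (below the triangle threshold p ~ 1/n).


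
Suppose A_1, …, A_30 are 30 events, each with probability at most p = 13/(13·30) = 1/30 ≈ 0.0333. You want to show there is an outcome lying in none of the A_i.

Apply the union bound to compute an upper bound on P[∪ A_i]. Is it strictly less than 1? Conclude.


Union bound: P[∪_{i=1}^{30} A_i] ≤ Σ_i P[A_i] ≤ 30·p = 30·(1/30) = 1.
Numerically: 1 ≈ 1.0000.
Is 1 < 1? NO.
Since the bound 1 is ≥ 1, the union bound is uninformative here; it does NOT by itself certify existence.

30·p = 1 ≈ 1.0000; existence NOT certified by the union bound.


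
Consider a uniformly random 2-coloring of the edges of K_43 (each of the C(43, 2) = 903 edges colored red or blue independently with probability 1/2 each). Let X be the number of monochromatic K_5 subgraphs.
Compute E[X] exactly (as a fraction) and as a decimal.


Let X = Σ_S X_S over the C(43, 5) = 962598 subsets S of size 5, where X_S = 1 if the K_5 on S is monochromatic.
For a fixed S, the K_5 on S has C(5, 2) = 10 edges. P[all 10 edges red] = (1/2)^10, and likewise for blue, so P[monochromatic] = 2·(1/2)^10 = 2^{1 − 10} = 1/512.
Summing: E[X] = C(43, 5) · 2^{1 − 10} = 962598 · 1/512 = 481299/256.
Numerically: E[X] ≈ 1880.074.

E[X] = C(43,5)·2^(1−C(5,2)) = 481299/256 ≈ 1880.074.


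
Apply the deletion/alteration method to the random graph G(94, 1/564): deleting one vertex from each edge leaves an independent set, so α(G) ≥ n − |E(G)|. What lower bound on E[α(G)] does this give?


E[|E(G)|] = C(94, 2)·p = 4371 · (1/564) = 31/4.
E[α(G)] ≥ n − E[|E(G)|] = 94 − 31/4 = 345/4.
Numerically: ≈ 86.250000.
(This is only a lower bound; the true E[α(G)] may be larger.)

E[α(G)] ≥ 345/4 ≈ 86.250000.


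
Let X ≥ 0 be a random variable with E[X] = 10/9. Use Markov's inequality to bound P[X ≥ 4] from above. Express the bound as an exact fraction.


μ = E[X] = 10/9, a = 4.
Markov: P[X ≥ 4] ≤ μ/a = (10/9)/4 = 5/18.
Numerically: ≈ 0.2778.
(Since a = 4 > μ = 1.1111, the bound 5/18 is < 1 and informative.)

P[X ≥ 4] ≤ 5/18 ≈ 0.2778.


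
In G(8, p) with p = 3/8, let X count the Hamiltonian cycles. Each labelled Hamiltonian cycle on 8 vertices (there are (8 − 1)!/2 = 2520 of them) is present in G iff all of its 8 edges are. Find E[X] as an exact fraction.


K_8 has (8 − 1)!/2 = 2520 labelled Hamiltonian cycles.
For each such Hamiltonian cycle H, let X_H = 1 if all 8 edges of H are present in G. Then P[X_H = 1] = p^{8} = (3/8)^{8} = 6561/16777216.
By linearity of expectation: E[X] = Σ_H E[X_H] = 2520 · p^{8} = 2520 · 6561/16777216 = 2066715/2097152.
Numerically: E[X] ≈ 0.985487.

E[X] = 2520 · (3/8)^{8} = 2066715/2097152 ≈ 0.985487.


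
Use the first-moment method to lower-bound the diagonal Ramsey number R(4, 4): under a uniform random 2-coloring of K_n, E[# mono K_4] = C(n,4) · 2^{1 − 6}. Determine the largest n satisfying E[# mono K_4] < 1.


We need C(n, 4) · 2^{1 − 6} < 1, i.e. C(n, 4) < 2^{6 − 1} = 32.
Check values of n near the boundary:
  n = 4: C(4, 4) = 1; 1 < 32? YES
  n = 5: C(5, 4) = 5; 5 < 32? YES
  n = 6: C(6, 4) = 15; 15 < 32? YES
  n = 7: C(7, 4) = 35; 35 < 32? NO
  n = 8: C(8, 4) = 70; 70 < 32? NO
  n = 9: C(9, 4) = 126; 126 < 32? NO
The largest n with C(n, 4) < 32 is n = 6 (where E[X] = 15/32 ≈ 0.46875). Hence R(4, 4) > 6, i.e. R(4, 4) ≥ 7.

Largest n = 6; hence R(4, 4) > 6.


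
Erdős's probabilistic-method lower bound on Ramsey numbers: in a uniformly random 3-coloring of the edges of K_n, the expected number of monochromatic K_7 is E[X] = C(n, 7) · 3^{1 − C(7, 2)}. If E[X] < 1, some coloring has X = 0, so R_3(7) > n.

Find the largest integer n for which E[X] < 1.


We need C(n, 7) · 3^{1 − 21} < 1, i.e. C(n, 7) < 3^{21 − 1} = 3486784401.
Check values of n near the boundary:
  n = 77: C(77, 7) = 2404808340; 2404808340 < 3486784401? YES
  n = 78: C(78, 7) = 2641902120; 2641902120 < 3486784401? YES
  n = 79: C(79, 7) = 2898753715; 2898753715 < 3486784401? YES
  n = 80: C(80, 7) = 3176716400; 3176716400 < 3486784401? YES
  n = 81: C(81, 7) = 3477216600; 3477216600 < 3486784401? YES
  n = 82: C(82, 7) = 3801756816; 3801756816 < 3486784401? NO
  n = 83: C(83, 7) = 4151918628; 4151918628 < 3486784401? NO
The largest n with C(n, 7) < 3486784401 is n = 81 (where E[X] = 42928600/43046721 ≈ 0.997256). Hence R_3(7) > 81, i.e. R_3(7) ≥ 82.

Largest n = 81; hence R_3(7) > 81.


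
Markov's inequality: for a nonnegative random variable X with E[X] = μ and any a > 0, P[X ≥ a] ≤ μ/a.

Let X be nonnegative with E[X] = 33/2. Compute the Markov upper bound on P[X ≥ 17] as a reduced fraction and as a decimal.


μ = E[X] = 33/2, a = 17.
Markov: P[X ≥ 17] ≤ μ/a = (33/2)/17 = 33/34.
Numerically: ≈ 0.97059.
(Since a = 17 > μ = 16.50000, the bound 33/34 is < 1 and informative.)

P[X ≥ 17] ≤ 33/34 ≈ 0.97059.


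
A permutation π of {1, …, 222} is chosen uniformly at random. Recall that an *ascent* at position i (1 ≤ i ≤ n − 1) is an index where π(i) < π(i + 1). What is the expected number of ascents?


Write X = Σ X_I over i = 1, …, 221, with X_I the indicator of one ascent.
There are 221 indicators.
For each fixed i, the pair (π(i), π(i+1)) is a uniformly random ordered pair of distinct values from {1, …, 222}; by symmetry P[π(i) < π(i+1)] = 1/2.
By linearity: E[X] = 221 · (1/2) = (222 − 1) · (1/2) = 221/2 ≈ 110.500.

E[X] = 221/2 = 110.500.


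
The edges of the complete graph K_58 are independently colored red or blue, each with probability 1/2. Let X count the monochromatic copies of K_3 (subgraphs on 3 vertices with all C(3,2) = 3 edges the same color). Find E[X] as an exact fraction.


Let X = Σ_S X_S over the C(58, 3) = 30856 subsets S of size 3, where X_S = 1 if the K_3 on S is monochromatic.
For a fixed S, the K_3 on S has C(3, 2) = 3 edges. P[all 3 edges red] = (1/2)^3, and likewise for blue, so P[monochromatic] = 2·(1/2)^3 = 2^{1 − 3} = 1/4.
By linearity: E[X] = C(58, 3) · 2^{1 − 3} = 30856 · 1/4 = 7714.
Numerically: E[X] ≈ 7714.000000.

E[X] = C(58,3)·2^(1−C(3,2)) = 7714 ≈ 7714.000000.


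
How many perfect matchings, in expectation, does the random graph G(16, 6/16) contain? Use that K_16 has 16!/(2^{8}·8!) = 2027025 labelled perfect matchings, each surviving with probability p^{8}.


K_16 has 16!/(2^{8}·8!) = 2027025 labelled perfect matchings.
For each such perfect matching H, let X_H = 1 if all 8 edges of H are present in G. Then P[X_H = 1] = p^{8} = (3/8)^{8} = 6561/16777216.
By linearity of expectation: E[X] = Σ_H E[X_H] = 2027025 · p^{8} = 2027025 · 6561/16777216 = 13299311025/16777216.
Numerically: E[X] ≈ 792.7.

E[X] = 2027025 · (3/8)^{8} = 13299311025/16777216 ≈ 792.7.


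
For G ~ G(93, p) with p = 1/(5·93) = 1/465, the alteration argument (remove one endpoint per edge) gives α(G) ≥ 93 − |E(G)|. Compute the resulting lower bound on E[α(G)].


E[|E(G)|] = C(93, 2)·p = 4278 · (1/465) = 46/5.
E[α(G)] ≥ n − E[|E(G)|] = 93 − 46/5 = 419/5.
Numerically: ≈ 83.800.
(This is only a lower bound; the true E[α(G)] may be larger.)

E[α(G)] ≥ 419/5 ≈ 83.800.


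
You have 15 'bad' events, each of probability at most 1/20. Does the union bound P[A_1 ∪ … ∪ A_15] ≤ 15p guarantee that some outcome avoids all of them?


Union bound: P[∪_{i=1}^{15} A_i] ≤ Σ_i P[A_i] ≤ 15·p = 15·(1/20) = 3/4.
Numerically: 3/4 ≈ 0.7500.
Is 3/4 < 1? YES.
Since P[∪ A_i] ≤ 3/4 < 1, the complement has P[∩ A_i^c] ≥ 1 − 3/4 = 1/4 > 0, so some outcome avoids every A_i.

15·p = 3/4 ≈ 0.7500; existence CERTIFIED by the union bound.


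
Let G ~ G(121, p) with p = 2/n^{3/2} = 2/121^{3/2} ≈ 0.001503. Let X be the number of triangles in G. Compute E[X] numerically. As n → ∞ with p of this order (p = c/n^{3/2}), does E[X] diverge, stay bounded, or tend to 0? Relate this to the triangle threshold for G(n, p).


Number of potential triangles: C(121, 3) = 287980.
Each occurs with probability p³ ≈ (0.001503)³ ≈ 3.392781e-09.
By linearity: E[X] = C(121, 3)·p³ ≈ 287980 · 3.392781e-09 ≈ 0.0010.
Since α = 3/2 > 1, p = c/n^{3/2} = o(1/n) is below the triangle threshold p ~ 1/n. Asymptotically E[X] ~ (c³/6)·n^{3(1−α)} = (2³/6)·n^{-1.5} → 0, so by Markov's inequality G has no triangles w.h.p.

E[X] ≈ 0.0010; in regime p = Θ(1/n^{3/2}) E[X] tends to 0 (below the triangle threshold p ~ 1/n).


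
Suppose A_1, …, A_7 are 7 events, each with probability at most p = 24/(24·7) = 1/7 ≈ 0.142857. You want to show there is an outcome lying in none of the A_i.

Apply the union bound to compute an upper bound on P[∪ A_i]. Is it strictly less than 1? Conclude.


Union bound: P[∪_{i=1}^{7} A_i] ≤ Σ_i P[A_i] ≤ 7·p = 7·(1/7) = 1.
Numerically: 1 ≈ 1.000000.
Is 1 < 1? NO.
Since the bound 1 is ≥ 1, the union bound is uninformative here; it does NOT by itself certify existence.

7·p = 1 ≈ 1.000000; existence NOT certified by the union bound.


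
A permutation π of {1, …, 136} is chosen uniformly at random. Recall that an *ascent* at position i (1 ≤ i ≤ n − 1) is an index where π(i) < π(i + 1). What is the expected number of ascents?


Write X = Σ X_I over i = 1, …, 135, with X_I the indicator of one ascent.
There are 135 indicators.
For each fixed i, the pair (π(i), π(i+1)) is a uniformly random ordered pair of distinct values from {1, …, 136}; by symmetry P[π(i) < π(i+1)] = 1/2.
By linearity: E[X] = 135 · (1/2) = (136 − 1) · (1/2) = 135/2 ≈ 67.500.

E[X] = 135/2 = 67.500.


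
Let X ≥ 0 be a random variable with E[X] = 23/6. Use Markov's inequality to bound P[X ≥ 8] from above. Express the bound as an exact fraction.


μ = E[X] = 23/6, a = 8.
Markov: P[X ≥ 8] ≤ μ/a = (23/6)/8 = 23/48.
Numerically: ≈ 0.479167.
(Since a = 8 > μ = 3.833333, the bound 23/48 is < 1 and informative.)

P[X ≥ 8] ≤ 23/48 ≈ 0.479167.


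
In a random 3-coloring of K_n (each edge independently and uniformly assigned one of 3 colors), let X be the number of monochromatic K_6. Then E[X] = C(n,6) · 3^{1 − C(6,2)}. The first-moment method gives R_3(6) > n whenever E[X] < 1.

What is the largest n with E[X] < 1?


We need C(n, 6) · 3^{1 − 15} < 1, i.e. C(n, 6) < 3^{15 − 1} = 4782969.
Check values of n near the boundary:
  n = 39: C(39, 6) = 3262623; 3262623 < 4782969? YES
  n = 40: C(40, 6) = 3838380; 3838380 < 4782969? YES
  n = 41: C(41, 6) = 4496388; 4496388 < 4782969? YES
  n = 42: C(42, 6) = 5245786; 5245786 < 4782969? NO
  n = 43: C(43, 6) = 6096454; 6096454 < 4782969? NO
  n = 44: C(44, 6) = 7059052; 7059052 < 4782969? NO
The largest n with C(n, 6) < 4782969 is n = 41 (where E[X] = 1498796/1594323 ≈ 0.940083). Hence R_3(6) > 41, i.e. R_3(6) ≥ 42.

Largest n = 41; hence R_3(6) > 41.


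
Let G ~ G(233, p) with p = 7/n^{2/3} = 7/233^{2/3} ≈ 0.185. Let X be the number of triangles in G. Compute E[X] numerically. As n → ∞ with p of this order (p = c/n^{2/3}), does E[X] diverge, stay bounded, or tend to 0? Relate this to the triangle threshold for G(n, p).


Number of potential triangles: C(233, 3) = 2081156.
Each occurs with probability p³ ≈ (0.185)³ ≈ 6.31804e-03.
By linearity: E[X] = C(233, 3)·p³ ≈ 2081156 · 6.31804e-03 ≈ 13148.824.
Since α = 2/3 < 1, p = c/n^{2/3} ≫ 1/n is above the triangle threshold p ~ 1/n. Asymptotically E[X] ~ (c³/6)·n^{3(1−α)} = (7³/6)·n^{1} → ∞; triangles are abundant w.h.p.

E[X] ≈ 13148.824; in regime p = Θ(1/n^{2/3}) E[X] diverges (above the triangle threshold p ~ 1/n).


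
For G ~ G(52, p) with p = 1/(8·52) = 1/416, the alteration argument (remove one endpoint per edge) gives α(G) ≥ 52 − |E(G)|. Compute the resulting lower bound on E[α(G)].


E[|E(G)|] = C(52, 2)·p = 1326 · (1/416) = 51/16.
E[α(G)] ≥ n − E[|E(G)|] = 52 − 51/16 = 781/16.
Numerically: ≈ 48.812500.
(This is only a lower bound; the true E[α(G)] may be larger.)

E[α(G)] ≥ 781/16 ≈ 48.812500.


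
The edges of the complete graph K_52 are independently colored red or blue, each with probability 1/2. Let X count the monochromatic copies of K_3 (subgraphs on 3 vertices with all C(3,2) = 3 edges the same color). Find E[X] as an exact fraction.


Let X = Σ_S X_S over the C(52, 3) = 22100 subsets S of size 3, where X_S = 1 if the K_3 on S is monochromatic.
For a fixed S, the K_3 on S has C(3, 2) = 3 edges. P[all 3 edges red] = (1/2)^3, and likewise for blue, so P[monochromatic] = 2·(1/2)^3 = 2^{1 − 3} = 1/4.
Summing: E[X] = C(52, 3) · 2^{1 − 3} = 22100 · 1/4 = 5525.
Numerically: E[X] ≈ 5525.00000.

E[X] = C(52,3)·2^(1−C(3,2)) = 5525 ≈ 5525.00000.


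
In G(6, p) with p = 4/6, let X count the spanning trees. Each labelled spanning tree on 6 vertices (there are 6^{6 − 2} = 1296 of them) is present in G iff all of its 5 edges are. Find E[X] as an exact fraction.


K_6 has 6^{6 − 2} = 1296 labelled spanning trees.
For each such spanning tree H, let X_H = 1 if all 5 edges of H are present in G. Then P[X_H = 1] = p^{5} = (2/3)^{5} = 32/243.
Summing the indicators: E[X] = Σ_H E[X_H] = 1296 · p^{5} = 1296 · 32/243 = 512/3.
Numerically: E[X] ≈ 170.67.

E[X] = 1296 · (2/3)^{5} = 512/3 ≈ 170.67.


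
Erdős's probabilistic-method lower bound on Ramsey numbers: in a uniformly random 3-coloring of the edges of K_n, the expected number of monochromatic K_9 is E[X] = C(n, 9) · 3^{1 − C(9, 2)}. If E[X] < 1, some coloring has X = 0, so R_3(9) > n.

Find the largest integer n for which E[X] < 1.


We need C(n, 9) · 3^{1 − 36} < 1, i.e. C(n, 9) < 3^{36 − 1} = 50031545098999707.
Check values of n near the boundary:
  n = 300: C(300, 9) = 48052241692154700; 48052241692154700 < 50031545098999707? YES
  n = 301: C(301, 9) = 49533303936090975; 49533303936090975 < 50031545098999707? YES
  n = 302: C(302, 9) = 51054804739588650; 51054804739588650 < 50031545098999707? NO
The largest n with C(n, 9) < 50031545098999707 is n = 301 (where E[X] = 16511101312030325/16677181699666569 ≈ 0.99004). Hence R_3(9) > 301, i.e. R_3(9) ≥ 302.

Largest n = 301; hence R_3(9) > 301.


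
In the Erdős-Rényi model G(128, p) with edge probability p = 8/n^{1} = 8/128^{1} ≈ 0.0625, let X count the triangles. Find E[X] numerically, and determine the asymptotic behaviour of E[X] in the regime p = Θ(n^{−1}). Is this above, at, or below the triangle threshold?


Number of potential triangles: C(128, 3) = 341376.
Each occurs with probability p³ ≈ (0.0625)³ ≈ 2.441406e-04.
By linearity: E[X] = C(128, 3)·p³ ≈ 341376 · 2.441406e-04 ≈ 83.3438.
Here α = 1, so p = 8/n is exactly at the triangle threshold p ~ 1/n. Asymptotically E[X] → c³/6 = 8³/6 = 256/3 ≈ 85.3333, a bounded constant. In this regime the triangle count is asymptotically Poisson(c³/6).

E[X] ≈ 83.3438; in regime p = Θ(1/n^{1}) E[X] stays bounded (at the triangle threshold p ~ 1/n).


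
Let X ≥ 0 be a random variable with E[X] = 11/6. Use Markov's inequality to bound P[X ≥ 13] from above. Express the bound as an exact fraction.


μ = E[X] = 11/6, a = 13.
Markov: P[X ≥ 13] ≤ μ/a = (11/6)/13 = 11/78.
Numerically: ≈ 0.141.
(Since a = 13 > μ = 1.833, the bound 11/78 is < 1 and informative.)

P[X ≥ 13] ≤ 11/78 ≈ 0.141.


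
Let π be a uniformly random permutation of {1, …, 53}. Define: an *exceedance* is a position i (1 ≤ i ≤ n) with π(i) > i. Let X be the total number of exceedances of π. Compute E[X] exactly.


Write X = Σ_{i=1}^{53} X_i, where X_i = 1_{π(i) > i}.
For each fixed i, π(i) is uniform over {1, …, 53} (marginal of a uniform permutation), so P[π(i) > i] = (n − i)/n. Summing: Σ_{i=1}^{53} (n − i)/n = (0 + 1 + … + 52)/53 = 53(53 − 1)/(2·53) = (53 − 1)/2.
Hence E[X] = Σ_{i=1}^{53} (53 − i)/53 = 26 ≈ 26.000000.

E[X] = 26 = 26.000000.


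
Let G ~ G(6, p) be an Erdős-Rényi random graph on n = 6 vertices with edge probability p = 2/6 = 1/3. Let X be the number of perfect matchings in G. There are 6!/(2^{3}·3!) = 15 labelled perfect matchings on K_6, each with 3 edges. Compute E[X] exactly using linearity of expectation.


K_6 has 6!/(2^{3}·3!) = 15 labelled perfect matchings.
For each such perfect matching H, let X_H = 1 if all 3 edges of H are present in G. Then P[X_H = 1] = p^{3} = (1/3)^{3} = 1/27.
By linearity of expectation: E[X] = Σ_H E[X_H] = 15 · p^{3} = 15 · 1/27 = 5/9.
Numerically: E[X] ≈ 0.555556.

E[X] = 15 · (1/3)^{3} = 5/9 ≈ 0.555556.


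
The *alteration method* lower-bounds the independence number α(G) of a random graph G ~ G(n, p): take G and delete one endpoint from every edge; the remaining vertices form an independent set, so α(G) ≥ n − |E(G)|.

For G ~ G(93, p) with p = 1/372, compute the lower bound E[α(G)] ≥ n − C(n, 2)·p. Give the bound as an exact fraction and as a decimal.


E[|E(G)|] = C(93, 2)·p = 4278 · (1/372) = 23/2.
E[α(G)] ≥ n − E[|E(G)|] = 93 − 23/2 = 163/2.
Numerically: ≈ 81.500000.
(This is only a lower bound; the true E[α(G)] may be larger.)

E[α(G)] ≥ 163/2 ≈ 81.500000.


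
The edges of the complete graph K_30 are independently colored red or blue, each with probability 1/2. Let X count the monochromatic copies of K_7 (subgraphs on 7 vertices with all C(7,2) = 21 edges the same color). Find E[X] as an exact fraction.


Let X = Σ_S X_S over the C(30, 7) = 2035800 subsets S of size 7, where X_S = 1 if the K_7 on S is monochromatic.
For a fixed S, the K_7 on S has C(7, 2) = 21 edges. P[all 21 edges red] = (1/2)^21, and likewise for blue, so P[monochromatic] = 2·(1/2)^21 = 2^{1 − 21} = 1/1048576.
By linearity of expectation: E[X] = C(30, 7) · 2^{1 − 21} = 2035800 · 1/1048576 = 254475/131072.
Numerically: E[X] ≈ 1.9415.

E[X] = C(30,7)·2^(1−C(7,2)) = 254475/131072 ≈ 1.9415.


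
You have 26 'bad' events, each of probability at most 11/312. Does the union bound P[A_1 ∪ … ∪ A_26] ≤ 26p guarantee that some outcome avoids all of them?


Union bound: P[∪_{i=1}^{26} A_i] ≤ Σ_i P[A_i] ≤ 26·p = 26·(11/312) = 11/12.
Numerically: 11/12 ≈ 0.9166667.
Is 11/12 < 1? YES.
Since P[∪ A_i] ≤ 11/12 < 1, the complement has P[∩ A_i^c] ≥ 1 − 11/12 = 1/12 > 0, so some outcome avoids every A_i.

26·p = 11/12 ≈ 0.9166667; existence CERTIFIED by the union bound.


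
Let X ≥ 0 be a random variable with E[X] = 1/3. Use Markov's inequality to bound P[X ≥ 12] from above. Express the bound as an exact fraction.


μ = E[X] = 1/3, a = 12.
Markov: P[X ≥ 12] ≤ μ/a = (1/3)/12 = 1/36.
Numerically: ≈ 0.027778.
(Since a = 12 > μ = 0.333333, the bound 1/36 is < 1 and informative.)

P[X ≥ 12] ≤ 1/36 ≈ 0.027778.


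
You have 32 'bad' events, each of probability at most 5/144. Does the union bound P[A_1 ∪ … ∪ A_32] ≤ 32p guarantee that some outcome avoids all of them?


Union bound: P[∪_{i=1}^{32} A_i] ≤ Σ_i P[A_i] ≤ 32·p = 32·(5/144) = 10/9.
Numerically: 10/9 ≈ 1.11111.
Is 10/9 < 1? NO.
Since the bound 10/9 is ≥ 1, the union bound is uninformative here; it does NOT by itself certify existence.

32·p = 10/9 ≈ 1.11111; existence NOT certified by the union bound.


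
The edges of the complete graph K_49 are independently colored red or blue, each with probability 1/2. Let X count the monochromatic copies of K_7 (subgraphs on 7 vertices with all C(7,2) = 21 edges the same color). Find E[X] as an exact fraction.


Let X = Σ_S X_S over the C(49, 7) = 85900584 subsets S of size 7, where X_S = 1 if the K_7 on S is monochromatic.
For a fixed S, the K_7 on S has C(7, 2) = 21 edges. P[all 21 edges red] = (1/2)^21, and likewise for blue, so P[monochromatic] = 2·(1/2)^21 = 2^{1 − 21} = 1/1048576.
By linearity: E[X] = C(49, 7) · 2^{1 − 21} = 85900584 · 1/1048576 = 10737573/131072.
Numerically: E[X] ≈ 81.9212.

E[X] = C(49,7)·2^(1−C(7,2)) = 10737573/131072 ≈ 81.9212.


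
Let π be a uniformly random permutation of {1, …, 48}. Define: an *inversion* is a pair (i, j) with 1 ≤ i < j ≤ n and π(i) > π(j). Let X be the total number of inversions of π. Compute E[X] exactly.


Write X = Σ X_I over the C(48, 2) = 1128 pairs i < j, with X_I the indicator of one inversion.
There are 1128 indicators.
For each fixed pair i < j, the values π(i) and π(j) are two distinct elements of {1, …, 48} in uniformly random order; by symmetry P[π(i) > π(j)] = 1/2.
By linearity: E[X] = 1128 · (1/2) = C(48, 2) · (1/2) = 1128/2 = 564 ≈ 564.000.

E[X] = 564 = 564.000.


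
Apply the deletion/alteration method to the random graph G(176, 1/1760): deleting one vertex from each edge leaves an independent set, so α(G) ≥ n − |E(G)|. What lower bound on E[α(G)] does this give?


E[|E(G)|] = C(176, 2)·p = 15400 · (1/1760) = 35/4.
E[α(G)] ≥ n − E[|E(G)|] = 176 − 35/4 = 669/4.
Numerically: ≈ 167.2500.
(This is only a lower bound; the true E[α(G)] may be larger.)

E[α(G)] ≥ 669/4 ≈ 167.2500.


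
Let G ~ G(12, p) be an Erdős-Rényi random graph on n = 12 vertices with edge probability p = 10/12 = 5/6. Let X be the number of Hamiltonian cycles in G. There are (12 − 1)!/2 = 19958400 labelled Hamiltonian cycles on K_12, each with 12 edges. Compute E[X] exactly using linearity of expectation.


K_12 has (12 − 1)!/2 = 19958400 labelled Hamiltonian cycles.
For each such Hamiltonian cycle H, let X_H = 1 if all 12 edges of H are present in G. Then P[X_H = 1] = p^{12} = (5/6)^{12} = 244140625/2176782336.
By linearity of expectation: E[X] = Σ_H E[X_H] = 19958400 · p^{12} = 19958400 · 244140625/2176782336 = 469970703125/209952.
Numerically: E[X] ≈ 2.238e+06.

E[X] = 19958400 · (5/6)^{12} = 469970703125/209952 ≈ 2.238e+06.
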